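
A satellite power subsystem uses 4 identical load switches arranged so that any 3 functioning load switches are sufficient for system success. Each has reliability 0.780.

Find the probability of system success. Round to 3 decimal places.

0.788

R = Σ_{i=3}^{4} C(4,i) p^i (1−p)^{4−i} with p = 0.780
C(4,3)·0.780^3·0.220^1 = 0.41761
C(4,4)·0.780^4·0.220^0 = 0.37015
Sum = 0.788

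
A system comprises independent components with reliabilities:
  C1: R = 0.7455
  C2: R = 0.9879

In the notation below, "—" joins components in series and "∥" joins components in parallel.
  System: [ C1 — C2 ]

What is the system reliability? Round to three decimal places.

0.736

Series (C1 and C2): 0.74550 × 0.98790 = 0.736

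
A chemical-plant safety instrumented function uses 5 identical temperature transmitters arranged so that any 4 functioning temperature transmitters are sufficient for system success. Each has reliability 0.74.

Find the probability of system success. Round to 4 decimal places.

R = Σ_{i=4}^{5} C(5,i) p^i (1−p)^{5−i} with p = 0.74
C(5,4)·0.74^4·0.26^1 = 0.389825
C(5,5)·0.74^5·0.26^0 = 0.221901
Sum = 0.6117

0.6117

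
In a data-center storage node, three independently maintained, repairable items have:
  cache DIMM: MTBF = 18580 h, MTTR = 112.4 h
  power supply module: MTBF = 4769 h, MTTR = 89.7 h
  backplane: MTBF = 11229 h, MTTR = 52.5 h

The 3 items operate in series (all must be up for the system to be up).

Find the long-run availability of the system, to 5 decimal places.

0.97110

A(cache DIMM) = MTBF/(MTBF+MTTR) = 18580/(18580+112.4) = 0.993987
A(power supply module) = MTBF/(MTBF+MTTR) = 4769/(4769+89.7) = 0.981538
A(backplane) = MTBF/(MTBF+MTTR) = 11229/(11229+52.5) = 0.995346
Series availability: 0.993987 × 0.981538 × 0.995346 = 0.97110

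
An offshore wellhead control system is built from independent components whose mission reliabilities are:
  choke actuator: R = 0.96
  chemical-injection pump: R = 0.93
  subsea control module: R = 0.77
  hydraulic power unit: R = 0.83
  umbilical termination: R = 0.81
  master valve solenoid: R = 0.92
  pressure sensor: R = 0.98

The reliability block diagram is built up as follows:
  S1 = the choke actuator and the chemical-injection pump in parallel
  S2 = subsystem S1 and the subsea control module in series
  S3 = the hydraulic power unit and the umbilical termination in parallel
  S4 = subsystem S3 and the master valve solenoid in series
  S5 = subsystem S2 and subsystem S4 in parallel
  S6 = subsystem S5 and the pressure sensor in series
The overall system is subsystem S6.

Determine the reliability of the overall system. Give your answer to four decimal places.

Parallel (choke actuator and chemical-injection pump): 1 − (1 − 0.960000)(1 − 0.930000) = 0.997200
Series ([0.997200] and subsea control module): 0.997200 × 0.770000 = 0.767844
Parallel (hydraulic power unit and umbilical termination): 1 − (1 − 0.830000)(1 − 0.810000) = 0.967700
Series ([0.967700] and master valve solenoid): 0.967700 × 0.920000 = 0.890284
Parallel ([0.767844] and [0.890284]): 1 − (1 − 0.767844)(1 − 0.890284) = 0.974529
Series ([0.974529] and pressure sensor): 0.974529 × 0.980000 = 0.9550

0.9550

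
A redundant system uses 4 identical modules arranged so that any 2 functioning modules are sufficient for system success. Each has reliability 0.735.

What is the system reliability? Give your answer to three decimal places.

R = Σ_{i=2}^{4} C(4,i) p^i (1−p)^{4−i} with p = 0.735
C(4,2)·0.735^2·0.265^2 = 0.22762
C(4,3)·0.735^3·0.265^1 = 0.42089
C(4,4)·0.735^4·0.265^0 = 0.29184
Sum = 0.940

0.940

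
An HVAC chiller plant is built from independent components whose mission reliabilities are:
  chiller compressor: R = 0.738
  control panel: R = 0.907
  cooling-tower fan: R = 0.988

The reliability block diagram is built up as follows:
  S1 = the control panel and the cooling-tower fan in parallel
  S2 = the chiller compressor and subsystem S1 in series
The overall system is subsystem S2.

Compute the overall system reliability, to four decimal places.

0.7372

Parallel (control panel and cooling-tower fan): 1 − (1 − 0.907000)(1 − 0.988000) = 0.998884
Series (chiller compressor and [0.998884]): 0.738000 × 0.998884 = 0.7372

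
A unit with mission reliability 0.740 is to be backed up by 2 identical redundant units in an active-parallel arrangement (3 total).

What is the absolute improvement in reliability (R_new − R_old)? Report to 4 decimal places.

R_before = 0.740
R_after = 1 − (1 − 0.740)^3 = 0.9824
ΔR = 0.9824 − 0.740 = 0.2424

0.2424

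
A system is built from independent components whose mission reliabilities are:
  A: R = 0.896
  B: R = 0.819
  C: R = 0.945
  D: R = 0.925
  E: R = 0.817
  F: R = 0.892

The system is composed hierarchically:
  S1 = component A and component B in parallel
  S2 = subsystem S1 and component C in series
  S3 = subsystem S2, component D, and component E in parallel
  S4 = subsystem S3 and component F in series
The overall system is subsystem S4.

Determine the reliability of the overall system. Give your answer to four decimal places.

Parallel (A and B): 1 − (1 − 0.896000)(1 − 0.819000) = 0.981176
Series ([0.981176] and C): 0.981176 × 0.945000 = 0.927211
Parallel ([0.927211], D, and E): 1 − (1 − 0.927211)(1 − 0.925000)(1 − 0.817000) = 0.999001
Series ([0.999001] and F): 0.999001 × 0.892000 = 0.8911

0.8911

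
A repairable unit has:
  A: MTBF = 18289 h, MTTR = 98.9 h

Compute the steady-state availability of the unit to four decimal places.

A(A) = MTBF/(MTBF+MTTR) = 18289/(18289+98.9) = 0.9946

0.9946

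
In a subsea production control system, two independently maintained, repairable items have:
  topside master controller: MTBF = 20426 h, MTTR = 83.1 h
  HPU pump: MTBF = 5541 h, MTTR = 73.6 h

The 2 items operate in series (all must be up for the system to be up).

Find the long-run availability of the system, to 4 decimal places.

A(topside master controller) = MTBF/(MTBF+MTTR) = 20426/(20426+83.1) = 0.995948
A(HPU pump) = MTBF/(MTBF+MTTR) = 5541/(5541+73.6) = 0.986891
Series availability: 0.995948 × 0.986891 = 0.9829

0.9829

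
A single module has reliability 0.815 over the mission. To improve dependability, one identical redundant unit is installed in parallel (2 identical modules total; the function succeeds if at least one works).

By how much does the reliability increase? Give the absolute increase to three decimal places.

R_before = 0.815
R_after = 1 − (1 − 0.815)^2 = 0.966
ΔR = 0.966 − 0.815 = 0.151

0.151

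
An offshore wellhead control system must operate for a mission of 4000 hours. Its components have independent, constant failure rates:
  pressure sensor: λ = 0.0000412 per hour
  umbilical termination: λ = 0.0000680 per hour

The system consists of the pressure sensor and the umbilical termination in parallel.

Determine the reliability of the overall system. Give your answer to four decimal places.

0.9638

R(pressure sensor) = exp(−0.0000412 × 4000) = 0.848063
R(umbilical termination) = exp(−0.0000680 × 4000) = 0.761854
Parallel (pressure sensor and umbilical termination): 1 − (1 − 0.848063)(1 − 0.761854) = 0.9638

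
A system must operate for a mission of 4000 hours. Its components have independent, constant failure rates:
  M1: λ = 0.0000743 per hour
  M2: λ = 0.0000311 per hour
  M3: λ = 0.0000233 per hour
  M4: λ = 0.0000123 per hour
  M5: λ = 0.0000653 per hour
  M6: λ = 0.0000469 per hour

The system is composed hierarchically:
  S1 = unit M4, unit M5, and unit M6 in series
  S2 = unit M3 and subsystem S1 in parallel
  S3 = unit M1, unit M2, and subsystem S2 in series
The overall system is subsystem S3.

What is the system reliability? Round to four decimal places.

R(M1) = exp(−0.0000743 × 4000) = 0.742895
R(M2) = exp(−0.0000311 × 4000) = 0.883027
R(M3) = exp(−0.0000233 × 4000) = 0.911011
R(M4) = exp(−0.0000123 × 4000) = 0.951991
R(M5) = exp(−0.0000653 × 4000) = 0.770127
R(M6) = exp(−0.0000469 × 4000) = 0.828946
Series (M4, M5, and M6): 0.951991 × 0.770127 × 0.828946 = 0.607745
Parallel (M3 and [0.607745]): 1 − (1 − 0.911011)(1 − 0.607745) = 0.965094
Series (M1, M2, and [0.965094]): 0.742895 × 0.883027 × 0.965094 = 0.6331

0.6331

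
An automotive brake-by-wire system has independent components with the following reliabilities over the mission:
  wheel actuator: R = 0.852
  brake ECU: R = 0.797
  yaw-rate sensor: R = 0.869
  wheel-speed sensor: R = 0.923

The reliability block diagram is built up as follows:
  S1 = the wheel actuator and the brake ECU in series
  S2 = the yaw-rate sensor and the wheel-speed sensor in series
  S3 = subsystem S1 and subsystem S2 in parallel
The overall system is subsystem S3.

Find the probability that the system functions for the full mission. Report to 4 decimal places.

0.9365

Series (wheel actuator and brake ECU): 0.852000 × 0.797000 = 0.679044
Series (yaw-rate sensor and wheel-speed sensor): 0.869000 × 0.923000 = 0.802087
Parallel ([0.679044] and [0.802087]): 1 − (1 − 0.679044)(1 − 0.802087) = 0.9365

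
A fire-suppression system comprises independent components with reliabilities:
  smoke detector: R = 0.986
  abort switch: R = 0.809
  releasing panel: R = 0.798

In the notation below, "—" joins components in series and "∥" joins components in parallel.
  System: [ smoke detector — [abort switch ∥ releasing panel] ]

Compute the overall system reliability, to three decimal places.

0.948

Parallel (abort switch and releasing panel): 1 − (1 − 0.80900)(1 − 0.79800) = 0.96142
Series (smoke detector and [0.96142]): 0.98600 × 0.96142 = 0.948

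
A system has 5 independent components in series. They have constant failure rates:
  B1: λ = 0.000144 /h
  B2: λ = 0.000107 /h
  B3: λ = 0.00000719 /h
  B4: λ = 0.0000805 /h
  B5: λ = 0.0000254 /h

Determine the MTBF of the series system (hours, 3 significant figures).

Series of exponential components: λ_sys = Σ λ_i
λ_sys = 0.000144 + 0.000107 + 0.00000719 + 0.0000805 + 0.0000254 = 3.6409e-04 /h
MTBF = 1 / λ_sys = 2750 h

2750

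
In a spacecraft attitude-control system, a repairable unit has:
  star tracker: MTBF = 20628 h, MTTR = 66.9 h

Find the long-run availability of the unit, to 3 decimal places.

A(star tracker) = MTBF/(MTBF+MTTR) = 20628/(20628+66.9) = 0.997

0.997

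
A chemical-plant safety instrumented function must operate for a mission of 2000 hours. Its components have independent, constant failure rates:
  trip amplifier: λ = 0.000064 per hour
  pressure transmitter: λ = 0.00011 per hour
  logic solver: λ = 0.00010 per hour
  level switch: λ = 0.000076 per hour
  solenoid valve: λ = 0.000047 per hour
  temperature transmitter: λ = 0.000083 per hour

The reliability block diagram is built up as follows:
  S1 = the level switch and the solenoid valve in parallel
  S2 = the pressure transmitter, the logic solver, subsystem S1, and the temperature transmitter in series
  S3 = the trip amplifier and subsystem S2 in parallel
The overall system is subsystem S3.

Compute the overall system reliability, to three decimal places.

0.946

R(trip amplifier) = exp(−0.000064 × 2000) = 0.87985
R(pressure transmitter) = exp(−0.00011 × 2000) = 0.80252
R(logic solver) = exp(−0.00010 × 2000) = 0.81873
R(level switch) = exp(−0.000076 × 2000) = 0.85899
R(solenoid valve) = exp(−0.000047 × 2000) = 0.91028
R(temperature transmitter) = exp(−0.000083 × 2000) = 0.84705
Parallel (level switch and solenoid valve): 1 − (1 − 0.85899)(1 − 0.91028) = 0.98735
Series (pressure transmitter, logic solver, [0.98735], and temperature transmitter): 0.80252 × 0.81873 × 0.98735 × 0.84705 = 0.54951
Parallel (trip amplifier and [0.54951]): 1 − (1 − 0.87985)(1 − 0.54951) = 0.946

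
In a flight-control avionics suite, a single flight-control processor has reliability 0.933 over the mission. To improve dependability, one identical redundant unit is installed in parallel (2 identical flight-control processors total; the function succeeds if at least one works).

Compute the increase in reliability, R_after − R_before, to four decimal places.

R_before = 0.933
R_after = 1 − (1 − 0.933)^2 = 0.9955
ΔR = 0.9955 − 0.933 = 0.0625

0.0625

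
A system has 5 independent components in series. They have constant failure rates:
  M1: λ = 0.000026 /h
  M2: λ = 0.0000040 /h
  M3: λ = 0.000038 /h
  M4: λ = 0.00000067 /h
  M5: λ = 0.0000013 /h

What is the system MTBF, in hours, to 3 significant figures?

14300

Series of exponential components: λ_sys = Σ λ_i
λ_sys = 0.000026 + 0.0000040 + 0.000038 + 0.00000067 + 0.0000013 = 6.9970e-05 /h
MTBF = 1 / λ_sys = 14300 h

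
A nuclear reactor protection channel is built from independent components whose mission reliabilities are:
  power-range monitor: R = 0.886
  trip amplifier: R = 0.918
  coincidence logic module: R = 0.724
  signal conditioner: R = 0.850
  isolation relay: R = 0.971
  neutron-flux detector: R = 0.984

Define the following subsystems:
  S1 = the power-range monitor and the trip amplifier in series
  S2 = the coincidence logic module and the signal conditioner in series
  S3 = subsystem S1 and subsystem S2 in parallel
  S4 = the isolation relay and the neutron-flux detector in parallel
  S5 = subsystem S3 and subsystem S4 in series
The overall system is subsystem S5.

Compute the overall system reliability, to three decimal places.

Series (power-range monitor and trip amplifier): 0.88600 × 0.91800 = 0.81335
Series (coincidence logic module and signal conditioner): 0.72400 × 0.85000 = 0.61540
Parallel ([0.81335] and [0.61540]): 1 − (1 − 0.81335)(1 − 0.61540) = 0.92821
Parallel (isolation relay and neutron-flux detector): 1 − (1 − 0.97100)(1 − 0.98400) = 0.99954
Series ([0.92821] and [0.99954]): 0.92821 × 0.99954 = 0.928

0.928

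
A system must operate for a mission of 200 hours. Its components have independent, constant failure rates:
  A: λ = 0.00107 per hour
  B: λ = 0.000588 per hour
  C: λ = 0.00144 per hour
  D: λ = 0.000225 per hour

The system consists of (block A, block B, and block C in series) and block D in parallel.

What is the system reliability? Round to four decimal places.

R(A) = exp(−0.00107 × 200) = 0.807348
R(B) = exp(−0.000588 × 200) = 0.889052
R(C) = exp(−0.00144 × 200) = 0.749762
R(D) = exp(−0.000225 × 200) = 0.955997
Series (A, B, and C): 0.807348 × 0.889052 × 0.749762 = 0.538160
Parallel ([0.538160] and D): 1 − (1 − 0.538160)(1 − 0.955997) = 0.9797

0.9797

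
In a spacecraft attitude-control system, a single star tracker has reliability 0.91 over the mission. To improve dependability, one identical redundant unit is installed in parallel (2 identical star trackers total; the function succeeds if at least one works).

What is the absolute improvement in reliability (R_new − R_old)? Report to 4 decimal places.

0.0819

R_before = 0.91
R_after = 1 − (1 − 0.91)^2 = 0.9919
ΔR = 0.9919 − 0.91 = 0.0819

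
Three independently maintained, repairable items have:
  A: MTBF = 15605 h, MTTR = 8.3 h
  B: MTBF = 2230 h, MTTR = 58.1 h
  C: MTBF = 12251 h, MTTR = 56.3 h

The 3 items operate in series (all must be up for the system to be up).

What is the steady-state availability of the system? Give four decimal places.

A(A) = MTBF/(MTBF+MTTR) = 15605/(15605+8.3) = 0.999468
A(B) = MTBF/(MTBF+MTTR) = 2230/(2230+58.1) = 0.974608
A(C) = MTBF/(MTBF+MTTR) = 12251/(12251+56.3) = 0.995425
Series availability: 0.999468 × 0.974608 × 0.995425 = 0.9696

0.9696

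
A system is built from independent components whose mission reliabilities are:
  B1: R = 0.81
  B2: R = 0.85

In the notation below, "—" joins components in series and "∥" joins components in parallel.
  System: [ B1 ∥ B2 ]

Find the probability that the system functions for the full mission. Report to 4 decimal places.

Parallel (B1 and B2): 1 − (1 − 0.810000)(1 − 0.850000) = 0.9715

0.9715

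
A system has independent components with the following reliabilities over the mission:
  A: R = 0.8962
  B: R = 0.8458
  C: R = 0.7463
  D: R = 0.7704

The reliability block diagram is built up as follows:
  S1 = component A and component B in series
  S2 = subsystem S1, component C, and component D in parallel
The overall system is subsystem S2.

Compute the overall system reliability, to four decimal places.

0.9859

Series (A and B): 0.896200 × 0.845800 = 0.758006
Parallel ([0.758006], C, and D): 1 − (1 − 0.758006)(1 − 0.746300)(1 − 0.770400) = 0.9859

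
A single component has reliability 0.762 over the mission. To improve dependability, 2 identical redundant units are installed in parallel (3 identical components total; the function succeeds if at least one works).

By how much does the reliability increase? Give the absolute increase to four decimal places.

0.2245

R_before = 0.762
R_after = 1 − (1 − 0.762)^3 = 0.9865
ΔR = 0.9865 − 0.762 = 0.2245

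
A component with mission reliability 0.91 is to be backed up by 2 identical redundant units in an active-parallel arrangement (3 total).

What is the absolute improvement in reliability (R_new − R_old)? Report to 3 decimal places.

0.089

R_before = 0.91
R_after = 1 − (1 − 0.91)^3 = 0.999
ΔR = 0.999 − 0.91 = 0.089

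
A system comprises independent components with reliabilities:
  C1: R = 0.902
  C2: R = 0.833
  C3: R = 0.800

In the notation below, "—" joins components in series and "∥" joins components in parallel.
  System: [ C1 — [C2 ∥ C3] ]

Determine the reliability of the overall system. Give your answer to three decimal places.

0.872

Parallel (C2 and C3): 1 − (1 − 0.83300)(1 − 0.80000) = 0.96660
Series (C1 and [0.96660]): 0.90200 × 0.96660 = 0.872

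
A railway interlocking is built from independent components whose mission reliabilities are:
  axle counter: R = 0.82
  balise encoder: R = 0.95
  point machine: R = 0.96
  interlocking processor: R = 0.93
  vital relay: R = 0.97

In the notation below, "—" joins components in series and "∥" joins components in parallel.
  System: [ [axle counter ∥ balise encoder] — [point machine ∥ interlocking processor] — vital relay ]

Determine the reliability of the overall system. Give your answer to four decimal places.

Parallel (axle counter and balise encoder): 1 − (1 − 0.820000)(1 − 0.950000) = 0.991000
Parallel (point machine and interlocking processor): 1 − (1 − 0.960000)(1 − 0.930000) = 0.997200
Series ([0.991000], [0.997200], and vital relay): 0.991000 × 0.997200 × 0.970000 = 0.9586

0.9586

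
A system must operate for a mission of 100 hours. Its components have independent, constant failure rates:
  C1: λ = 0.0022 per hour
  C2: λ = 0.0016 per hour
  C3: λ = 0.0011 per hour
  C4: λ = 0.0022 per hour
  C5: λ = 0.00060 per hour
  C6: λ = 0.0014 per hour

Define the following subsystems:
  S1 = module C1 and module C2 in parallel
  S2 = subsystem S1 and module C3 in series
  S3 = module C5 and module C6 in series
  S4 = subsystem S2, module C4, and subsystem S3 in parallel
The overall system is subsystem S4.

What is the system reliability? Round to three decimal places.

R(C1) = exp(−0.0022 × 100) = 0.80252
R(C2) = exp(−0.0016 × 100) = 0.85214
R(C3) = exp(−0.0011 × 100) = 0.89583
R(C4) = exp(−0.0022 × 100) = 0.80252
R(C5) = exp(−0.00060 × 100) = 0.94176
R(C6) = exp(−0.0014 × 100) = 0.86936
Parallel (C1 and C2): 1 − (1 − 0.80252)(1 − 0.85214) = 0.97080
Series ([0.97080] and C3): 0.97080 × 0.89583 = 0.86967
Series (C5 and C6): 0.94176 × 0.86936 = 0.81873
Parallel ([0.86967], C4, and [0.81873]): 1 − (1 − 0.86967)(1 − 0.80252)(1 − 0.81873) = 0.995

0.995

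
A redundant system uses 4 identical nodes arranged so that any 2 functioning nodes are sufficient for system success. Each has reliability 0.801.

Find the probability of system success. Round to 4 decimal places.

R = Σ_{i=2}^{4} C(4,i) p^i (1−p)^{4−i} with p = 0.801
C(4,2)·0.801^2·0.199^2 = 0.152448
C(4,3)·0.801^3·0.199^1 = 0.409082
C(4,4)·0.801^4·0.199^0 = 0.411652
Sum = 0.9732

0.9732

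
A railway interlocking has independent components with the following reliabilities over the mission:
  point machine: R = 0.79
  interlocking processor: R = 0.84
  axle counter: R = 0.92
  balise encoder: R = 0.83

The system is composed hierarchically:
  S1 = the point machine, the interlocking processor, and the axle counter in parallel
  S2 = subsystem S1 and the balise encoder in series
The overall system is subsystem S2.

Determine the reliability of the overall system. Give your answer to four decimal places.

0.8278

Parallel (point machine, interlocking processor, and axle counter): 1 − (1 − 0.790000)(1 − 0.840000)(1 − 0.920000) = 0.997312
Series ([0.997312] and balise encoder): 0.997312 × 0.830000 = 0.8278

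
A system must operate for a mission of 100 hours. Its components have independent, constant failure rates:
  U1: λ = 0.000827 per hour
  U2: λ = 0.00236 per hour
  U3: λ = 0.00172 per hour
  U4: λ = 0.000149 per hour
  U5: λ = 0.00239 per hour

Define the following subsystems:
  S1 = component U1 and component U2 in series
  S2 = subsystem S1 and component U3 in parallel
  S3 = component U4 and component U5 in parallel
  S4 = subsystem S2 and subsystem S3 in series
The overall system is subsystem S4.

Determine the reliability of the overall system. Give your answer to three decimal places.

0.954

R(U1) = exp(−0.000827 × 100) = 0.92063
R(U2) = exp(−0.00236 × 100) = 0.78978
R(U3) = exp(−0.00172 × 100) = 0.84198
R(U4) = exp(−0.000149 × 100) = 0.98521
R(U5) = exp(−0.00239 × 100) = 0.78741
Series (U1 and U2): 0.92063 × 0.78978 = 0.72710
Parallel ([0.72710] and U3): 1 − (1 − 0.72710)(1 − 0.84198) = 0.95688
Parallel (U4 and U5): 1 − (1 − 0.98521)(1 − 0.78741) = 0.99686
Series ([0.95688] and [0.99686]): 0.95688 × 0.99686 = 0.954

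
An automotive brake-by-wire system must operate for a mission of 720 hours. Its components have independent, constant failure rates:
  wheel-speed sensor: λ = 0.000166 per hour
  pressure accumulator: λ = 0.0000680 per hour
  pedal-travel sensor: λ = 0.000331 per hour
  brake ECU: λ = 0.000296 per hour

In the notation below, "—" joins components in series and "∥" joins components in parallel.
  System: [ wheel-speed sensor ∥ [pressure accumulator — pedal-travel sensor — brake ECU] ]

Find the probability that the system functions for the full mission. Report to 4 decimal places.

0.9556

R(wheel-speed sensor) = exp(−0.000166 × 720) = 0.887346
R(pressure accumulator) = exp(−0.0000680 × 720) = 0.952219
R(pedal-travel sensor) = exp(−0.000331 × 720) = 0.787951
R(brake ECU) = exp(−0.000296 × 720) = 0.808059
Series (pressure accumulator, pedal-travel sensor, and brake ECU): 0.952219 × 0.787951 × 0.808059 = 0.606288
Parallel (wheel-speed sensor and [0.606288]): 1 − (1 − 0.887346)(1 − 0.606288) = 0.9556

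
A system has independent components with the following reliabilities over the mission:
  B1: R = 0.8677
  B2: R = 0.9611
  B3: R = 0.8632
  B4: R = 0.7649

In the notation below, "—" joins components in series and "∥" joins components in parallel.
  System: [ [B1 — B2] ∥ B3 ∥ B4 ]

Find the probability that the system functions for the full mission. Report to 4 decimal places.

0.9947

Series (B1 and B2): 0.867700 × 0.961100 = 0.833946
Parallel ([0.833946], B3, and B4): 1 − (1 − 0.833946)(1 − 0.863200)(1 − 0.764900) = 0.9947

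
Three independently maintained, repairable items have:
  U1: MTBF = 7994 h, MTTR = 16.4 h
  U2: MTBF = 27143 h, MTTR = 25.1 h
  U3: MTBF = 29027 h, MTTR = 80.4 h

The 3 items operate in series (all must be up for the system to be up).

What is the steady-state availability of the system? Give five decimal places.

0.99428

A(U1) = MTBF/(MTBF+MTTR) = 7994/(7994+16.4) = 0.997953
A(U2) = MTBF/(MTBF+MTTR) = 27143/(27143+25.1) = 0.999076
A(U3) = MTBF/(MTBF+MTTR) = 29027/(29027+80.4) = 0.997238
Series availability: 0.997953 × 0.999076 × 0.997238 = 0.99428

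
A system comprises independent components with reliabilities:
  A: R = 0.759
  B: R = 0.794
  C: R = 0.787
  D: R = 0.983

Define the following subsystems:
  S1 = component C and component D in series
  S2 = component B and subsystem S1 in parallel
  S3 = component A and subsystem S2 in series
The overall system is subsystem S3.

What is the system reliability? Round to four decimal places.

0.7236

Series (C and D): 0.787000 × 0.983000 = 0.773621
Parallel (B and [0.773621]): 1 − (1 − 0.794000)(1 − 0.773621) = 0.953366
Series (A and [0.953366]): 0.759000 × 0.953366 = 0.7236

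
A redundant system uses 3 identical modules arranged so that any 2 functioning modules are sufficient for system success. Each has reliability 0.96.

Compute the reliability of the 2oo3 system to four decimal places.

R = Σ_{i=2}^{3} C(3,i) p^i (1−p)^{3−i} with p = 0.96
C(3,2)·0.96^2·0.04^1 = 0.110592
C(3,3)·0.96^3·0.04^0 = 0.884736
Sum = 0.9953

0.9953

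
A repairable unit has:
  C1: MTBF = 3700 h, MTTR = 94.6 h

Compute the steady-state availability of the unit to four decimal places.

A(C1) = MTBF/(MTBF+MTTR) = 3700/(3700+94.6) = 0.9751

0.9751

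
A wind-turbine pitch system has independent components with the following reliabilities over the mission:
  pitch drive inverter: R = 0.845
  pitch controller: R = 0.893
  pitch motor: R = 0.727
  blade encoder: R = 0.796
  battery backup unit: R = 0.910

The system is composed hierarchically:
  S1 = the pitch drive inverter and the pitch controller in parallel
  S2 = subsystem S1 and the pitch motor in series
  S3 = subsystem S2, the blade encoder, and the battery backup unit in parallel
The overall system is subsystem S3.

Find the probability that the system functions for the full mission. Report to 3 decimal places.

0.995

Parallel (pitch drive inverter and pitch controller): 1 − (1 − 0.84500)(1 − 0.89300) = 0.98342
Series ([0.98342] and pitch motor): 0.98342 × 0.72700 = 0.71495
Parallel ([0.71495], blade encoder, and battery backup unit): 1 − (1 − 0.71495)(1 − 0.79600)(1 − 0.91000) = 0.995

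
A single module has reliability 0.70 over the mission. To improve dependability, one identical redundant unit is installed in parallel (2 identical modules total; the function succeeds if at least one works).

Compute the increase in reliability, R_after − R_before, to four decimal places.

0.2100

R_before = 0.70
R_after = 1 − (1 − 0.70)^2 = 0.9100
ΔR = 0.9100 − 0.70 = 0.2100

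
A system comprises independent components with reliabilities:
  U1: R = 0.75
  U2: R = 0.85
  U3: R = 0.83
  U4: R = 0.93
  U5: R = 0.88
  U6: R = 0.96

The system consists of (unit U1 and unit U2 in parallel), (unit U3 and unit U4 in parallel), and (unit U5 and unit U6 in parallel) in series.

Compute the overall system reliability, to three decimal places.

Parallel (U1 and U2): 1 − (1 − 0.75000)(1 − 0.85000) = 0.96250
Parallel (U3 and U4): 1 − (1 − 0.83000)(1 − 0.93000) = 0.98810
Parallel (U5 and U6): 1 − (1 − 0.88000)(1 − 0.96000) = 0.99520
Series ([0.96250], [0.98810], and [0.99520]): 0.96250 × 0.98810 × 0.99520 = 0.946

0.946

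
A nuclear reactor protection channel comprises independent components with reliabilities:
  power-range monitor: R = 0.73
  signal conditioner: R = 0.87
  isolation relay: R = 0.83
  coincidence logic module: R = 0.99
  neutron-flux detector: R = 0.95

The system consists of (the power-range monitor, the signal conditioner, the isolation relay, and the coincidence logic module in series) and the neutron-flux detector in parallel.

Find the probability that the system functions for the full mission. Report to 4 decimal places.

Series (power-range monitor, signal conditioner, isolation relay, and coincidence logic module): 0.730000 × 0.870000 × 0.830000 × 0.990000 = 0.521862
Parallel ([0.521862] and neutron-flux detector): 1 − (1 − 0.521862)(1 − 0.950000) = 0.9761

0.9761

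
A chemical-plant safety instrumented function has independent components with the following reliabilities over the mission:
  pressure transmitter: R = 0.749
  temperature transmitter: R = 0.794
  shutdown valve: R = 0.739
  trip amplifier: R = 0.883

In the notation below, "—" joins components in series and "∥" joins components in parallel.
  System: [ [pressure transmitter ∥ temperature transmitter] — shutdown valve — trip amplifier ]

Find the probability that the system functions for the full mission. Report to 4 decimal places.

Parallel (pressure transmitter and temperature transmitter): 1 − (1 − 0.749000)(1 − 0.794000) = 0.948294
Series ([0.948294], shutdown valve, and trip amplifier): 0.948294 × 0.739000 × 0.883000 = 0.6188

0.6188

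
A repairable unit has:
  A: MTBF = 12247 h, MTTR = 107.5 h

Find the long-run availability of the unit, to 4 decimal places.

A(A) = MTBF/(MTBF+MTTR) = 12247/(12247+107.5) = 0.9913

0.9913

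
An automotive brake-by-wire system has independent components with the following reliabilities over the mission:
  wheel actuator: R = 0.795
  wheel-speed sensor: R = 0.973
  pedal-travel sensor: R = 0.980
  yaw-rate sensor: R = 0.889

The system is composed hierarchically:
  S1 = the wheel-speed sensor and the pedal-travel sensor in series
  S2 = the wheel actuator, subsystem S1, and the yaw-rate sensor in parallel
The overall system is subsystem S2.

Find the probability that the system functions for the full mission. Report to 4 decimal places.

Series (wheel-speed sensor and pedal-travel sensor): 0.973000 × 0.980000 = 0.953540
Parallel (wheel actuator, [0.953540], and yaw-rate sensor): 1 − (1 − 0.795000)(1 − 0.953540)(1 − 0.889000) = 0.9989

0.9989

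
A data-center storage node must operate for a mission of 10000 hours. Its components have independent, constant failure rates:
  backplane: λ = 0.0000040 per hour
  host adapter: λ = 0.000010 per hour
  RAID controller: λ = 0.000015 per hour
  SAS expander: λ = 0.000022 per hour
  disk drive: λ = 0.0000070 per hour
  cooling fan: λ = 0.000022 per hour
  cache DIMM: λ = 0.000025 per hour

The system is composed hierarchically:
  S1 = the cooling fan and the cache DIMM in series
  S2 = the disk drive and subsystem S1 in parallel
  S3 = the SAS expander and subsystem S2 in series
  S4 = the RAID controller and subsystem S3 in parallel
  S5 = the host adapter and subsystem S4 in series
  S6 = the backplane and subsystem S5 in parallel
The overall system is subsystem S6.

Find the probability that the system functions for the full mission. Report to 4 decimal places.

0.9952

R(backplane) = exp(−0.0000040 × 10000) = 0.960789
R(host adapter) = exp(−0.000010 × 10000) = 0.904837
R(RAID controller) = exp(−0.000015 × 10000) = 0.860708
R(SAS expander) = exp(−0.000022 × 10000) = 0.802519
R(disk drive) = exp(−0.0000070 × 10000) = 0.932394
R(cooling fan) = exp(−0.000022 × 10000) = 0.802519
R(cache DIMM) = exp(−0.000025 × 10000) = 0.778801
Series (cooling fan and cache DIMM): 0.802519 × 0.778801 = 0.625003
Parallel (disk drive and [0.625003]): 1 − (1 − 0.932394)(1 − 0.625003) = 0.974648
Series (SAS expander and [0.974648]): 0.802519 × 0.974648 = 0.782174
Parallel (RAID controller and [0.782174]): 1 − (1 − 0.860708)(1 − 0.782174) = 0.969659
Series (host adapter and [0.969659]): 0.904837 × 0.969659 = 0.877383
Parallel (backplane and [0.877383]): 1 − (1 − 0.960789)(1 − 0.877383) = 0.9952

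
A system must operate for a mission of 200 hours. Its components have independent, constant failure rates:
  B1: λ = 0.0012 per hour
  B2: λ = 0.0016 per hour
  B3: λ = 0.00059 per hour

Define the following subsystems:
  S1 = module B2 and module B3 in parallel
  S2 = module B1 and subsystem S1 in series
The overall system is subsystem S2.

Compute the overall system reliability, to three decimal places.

0.763

R(B1) = exp(−0.0012 × 200) = 0.78663
R(B2) = exp(−0.0016 × 200) = 0.72615
R(B3) = exp(−0.00059 × 200) = 0.88870
Parallel (B2 and B3): 1 − (1 − 0.72615)(1 − 0.88870) = 0.96952
Series (B1 and [0.96952]): 0.78663 × 0.96952 = 0.763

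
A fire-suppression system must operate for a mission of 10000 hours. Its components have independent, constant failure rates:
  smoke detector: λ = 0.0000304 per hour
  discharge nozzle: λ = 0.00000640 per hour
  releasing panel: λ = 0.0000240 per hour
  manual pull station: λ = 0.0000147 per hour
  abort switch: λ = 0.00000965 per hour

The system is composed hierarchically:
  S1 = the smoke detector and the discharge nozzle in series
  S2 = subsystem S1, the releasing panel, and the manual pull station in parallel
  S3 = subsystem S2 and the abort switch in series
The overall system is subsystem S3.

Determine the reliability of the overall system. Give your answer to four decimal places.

0.8999

R(smoke detector) = exp(−0.0000304 × 10000) = 0.737861
R(discharge nozzle) = exp(−0.00000640 × 10000) = 0.938005
R(releasing panel) = exp(−0.0000240 × 10000) = 0.786628
R(manual pull station) = exp(−0.0000147 × 10000) = 0.863294
R(abort switch) = exp(−0.00000965 × 10000) = 0.908010
Series (smoke detector and discharge nozzle): 0.737861 × 0.938005 = 0.692117
Parallel ([0.692117], releasing panel, and manual pull station): 1 − (1 − 0.692117)(1 − 0.786628)(1 − 0.863294) = 0.991019
Series ([0.991019] and abort switch): 0.991019 × 0.908010 = 0.8999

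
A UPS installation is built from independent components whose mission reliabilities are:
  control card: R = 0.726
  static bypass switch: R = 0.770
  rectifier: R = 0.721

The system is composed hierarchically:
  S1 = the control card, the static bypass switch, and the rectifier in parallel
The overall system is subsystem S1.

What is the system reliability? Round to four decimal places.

0.9824

Parallel (control card, static bypass switch, and rectifier): 1 − (1 − 0.726000)(1 − 0.770000)(1 − 0.721000) = 0.9824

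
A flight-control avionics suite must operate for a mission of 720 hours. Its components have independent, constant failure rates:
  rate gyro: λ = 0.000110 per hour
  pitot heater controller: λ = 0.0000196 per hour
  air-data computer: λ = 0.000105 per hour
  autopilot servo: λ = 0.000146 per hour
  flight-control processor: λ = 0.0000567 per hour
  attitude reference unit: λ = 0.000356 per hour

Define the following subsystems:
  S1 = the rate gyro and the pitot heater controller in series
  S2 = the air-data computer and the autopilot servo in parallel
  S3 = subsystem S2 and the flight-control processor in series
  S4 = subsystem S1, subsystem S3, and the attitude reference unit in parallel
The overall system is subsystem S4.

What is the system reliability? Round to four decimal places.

0.9991

R(rate gyro) = exp(−0.000110 × 720) = 0.923855
R(pitot heater controller) = exp(−0.0000196 × 720) = 0.985987
R(air-data computer) = exp(−0.000105 × 720) = 0.927187
R(autopilot servo) = exp(−0.000146 × 720) = 0.900216
R(flight-control processor) = exp(−0.0000567 × 720) = 0.959998
R(attitude reference unit) = exp(−0.000356 × 720) = 0.773894
Series (rate gyro and pitot heater controller): 0.923855 × 0.985987 = 0.910909
Parallel (air-data computer and autopilot servo): 1 − (1 − 0.927187)(1 − 0.900216) = 0.992734
Series ([0.992734] and flight-control processor): 0.992734 × 0.959998 = 0.953023
Parallel ([0.910909], [0.953023], and attitude reference unit): 1 − (1 − 0.910909)(1 − 0.953023)(1 − 0.773894) = 0.9991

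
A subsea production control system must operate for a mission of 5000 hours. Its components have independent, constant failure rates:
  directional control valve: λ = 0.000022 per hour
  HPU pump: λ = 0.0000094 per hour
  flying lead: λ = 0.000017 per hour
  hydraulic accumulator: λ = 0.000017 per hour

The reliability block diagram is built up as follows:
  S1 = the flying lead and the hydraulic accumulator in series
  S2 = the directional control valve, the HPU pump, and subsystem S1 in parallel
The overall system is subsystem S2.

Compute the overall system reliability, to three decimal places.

R(directional control valve) = exp(−0.000022 × 5000) = 0.89583
R(HPU pump) = exp(−0.0000094 × 5000) = 0.95409
R(flying lead) = exp(−0.000017 × 5000) = 0.91851
R(hydraulic accumulator) = exp(−0.000017 × 5000) = 0.91851
Series (flying lead and hydraulic accumulator): 0.91851 × 0.91851 = 0.84366
Parallel (directional control valve, HPU pump, and [0.84366]): 1 − (1 − 0.89583)(1 − 0.95409)(1 − 0.84366) = 0.999

0.999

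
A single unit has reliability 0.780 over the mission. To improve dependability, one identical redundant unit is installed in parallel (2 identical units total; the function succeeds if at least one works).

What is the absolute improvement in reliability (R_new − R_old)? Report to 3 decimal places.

0.172

R_before = 0.780
R_after = 1 − (1 − 0.780)^2 = 0.952
ΔR = 0.952 − 0.780 = 0.172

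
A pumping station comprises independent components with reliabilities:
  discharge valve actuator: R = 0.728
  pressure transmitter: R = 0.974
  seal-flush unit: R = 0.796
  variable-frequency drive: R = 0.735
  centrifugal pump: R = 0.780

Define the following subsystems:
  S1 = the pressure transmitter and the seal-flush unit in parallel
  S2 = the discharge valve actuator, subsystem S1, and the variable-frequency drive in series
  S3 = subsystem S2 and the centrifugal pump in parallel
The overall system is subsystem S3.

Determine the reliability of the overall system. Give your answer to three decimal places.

0.897

Parallel (pressure transmitter and seal-flush unit): 1 − (1 − 0.97400)(1 − 0.79600) = 0.99470
Series (discharge valve actuator, [0.99470], and variable-frequency drive): 0.72800 × 0.99470 × 0.73500 = 0.53224
Parallel ([0.53224] and centrifugal pump): 1 − (1 − 0.53224)(1 − 0.78000) = 0.897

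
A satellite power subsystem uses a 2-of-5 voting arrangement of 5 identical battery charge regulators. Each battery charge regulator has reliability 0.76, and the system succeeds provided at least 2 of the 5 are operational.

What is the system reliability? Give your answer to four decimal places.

R = Σ_{i=2}^{5} C(5,i) p^i (1−p)^{5−i} with p = 0.76
C(5,2)·0.76^2·0.24^3 = 0.079847
C(5,3)·0.76^3·0.24^2 = 0.252850
C(5,4)·0.76^4·0.24^1 = 0.400346
C(5,5)·0.76^5·0.24^0 = 0.253553
Sum = 0.9866

0.9866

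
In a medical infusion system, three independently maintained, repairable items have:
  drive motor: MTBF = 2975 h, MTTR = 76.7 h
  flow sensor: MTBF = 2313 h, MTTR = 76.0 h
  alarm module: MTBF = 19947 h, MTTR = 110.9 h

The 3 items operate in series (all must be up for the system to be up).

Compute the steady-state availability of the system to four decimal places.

0.9386

A(drive motor) = MTBF/(MTBF+MTTR) = 2975/(2975+76.7) = 0.974866
A(flow sensor) = MTBF/(MTBF+MTTR) = 2313/(2313+76.0) = 0.968188
A(alarm module) = MTBF/(MTBF+MTTR) = 19947/(19947+110.9) = 0.994471
Series availability: 0.974866 × 0.968188 × 0.994471 = 0.9386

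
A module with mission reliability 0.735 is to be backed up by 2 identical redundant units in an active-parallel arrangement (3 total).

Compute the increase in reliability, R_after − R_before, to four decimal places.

R_before = 0.735
R_after = 1 − (1 − 0.735)^3 = 0.9814
ΔR = 0.9814 − 0.735 = 0.2464

0.2464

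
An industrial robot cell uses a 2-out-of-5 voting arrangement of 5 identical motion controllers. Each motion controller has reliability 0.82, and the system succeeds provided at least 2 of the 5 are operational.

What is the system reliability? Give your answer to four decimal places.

0.9955

R = Σ_{i=2}^{5} C(5,i) p^i (1−p)^{5−i} with p = 0.82
C(5,2)·0.82^2·0.18^3 = 0.039214
C(5,3)·0.82^3·0.18^2 = 0.178643
C(5,4)·0.82^4·0.18^1 = 0.406910
C(5,5)·0.82^5·0.18^0 = 0.370740
Sum = 0.9955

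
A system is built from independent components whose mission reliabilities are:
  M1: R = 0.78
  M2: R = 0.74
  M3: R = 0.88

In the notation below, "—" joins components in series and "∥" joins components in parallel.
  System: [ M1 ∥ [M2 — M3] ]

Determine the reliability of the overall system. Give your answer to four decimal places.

Series (M2 and M3): 0.740000 × 0.880000 = 0.651200
Parallel (M1 and [0.651200]): 1 − (1 − 0.780000)(1 − 0.651200) = 0.9233

0.9233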